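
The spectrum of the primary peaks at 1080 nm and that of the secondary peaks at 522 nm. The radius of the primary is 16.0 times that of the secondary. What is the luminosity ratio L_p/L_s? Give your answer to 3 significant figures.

Wien's law gives T ∝ 1/λ_max, so T_p/T_s = λ_s/λ_p = 522/1080 = 0.4833.
Then L ∝ R²T⁴ gives L_p/L_s = (16.0)² × (0.4833)⁴ = 256.0 × 0.05457 = 13.97.

14.0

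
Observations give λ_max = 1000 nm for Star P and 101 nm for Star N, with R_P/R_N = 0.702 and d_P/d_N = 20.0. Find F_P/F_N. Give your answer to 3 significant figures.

1.28×10^-7

Wien's law: T_P/T_N = λ_N/λ_P = 101/1000 = 0.1010.
L_P/L_N = (R_P/R_N)²(T_P/T_N)⁴ = (0.702)²(0.1010)⁴ = 5.128×10^-5.
F_P/F_N = (L_P/L_N)/(d_P/d_N)² = 5.128×10^-5/(20.0)² = 1.282×10^-7.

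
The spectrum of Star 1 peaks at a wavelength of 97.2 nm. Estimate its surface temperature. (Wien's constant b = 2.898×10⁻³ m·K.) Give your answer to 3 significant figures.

2.98×10^4 K

T = b/λ_max = 2.898×10⁻³ / (97.2×10⁻⁹) = 2.981×10^4 K.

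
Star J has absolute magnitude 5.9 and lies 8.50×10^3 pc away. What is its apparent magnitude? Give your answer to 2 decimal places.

20.55

m = M + 5 log₁₀(d/10 pc) = 5.9 + 5 log₁₀(8.50×10^3/10)
  = 5.9 + 5 × 2.929 = 5.9 + 14.65 = 20.55.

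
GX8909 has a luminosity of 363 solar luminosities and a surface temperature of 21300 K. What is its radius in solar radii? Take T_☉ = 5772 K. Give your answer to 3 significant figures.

R/R_☉ = √(L/L_☉) / (T/T_☉)² = √(363) / (3.690)²
       = 19.05 / 13.62 = 1.399.

1.40 solar radii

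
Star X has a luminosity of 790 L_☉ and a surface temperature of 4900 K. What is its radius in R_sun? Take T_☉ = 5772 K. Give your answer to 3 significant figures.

39.0 R_sun

R/R_☉ = √(L/L_☉) / (T/T_☉)² = √(790) / (0.8489)²
       = 28.11 / 0.7207 = 39.00.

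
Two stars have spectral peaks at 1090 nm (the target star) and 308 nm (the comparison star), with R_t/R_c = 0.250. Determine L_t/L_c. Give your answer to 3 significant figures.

Wien's law gives T ∝ 1/λ_max, so T_t/T_c = λ_c/λ_t = 308/1090 = 0.2826.
Then L ∝ R²T⁴ gives L_t/L_c = (0.250)² × (0.2826)⁴ = 0.06250 × 0.006375 = 3.985×10^-4.

3.98×10^-4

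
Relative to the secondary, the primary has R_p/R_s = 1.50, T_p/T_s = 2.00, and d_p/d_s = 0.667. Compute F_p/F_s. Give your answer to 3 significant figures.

L_p/L_s = (R_p/R_s)²(T_p/T_s)⁴ = (1.50)² × (2.00)⁴ = 36.00.
F_p/F_s = (L_p/L_s)/(d_p/d_s)² = 36.00 / (0.667)² = 80.92.

80.9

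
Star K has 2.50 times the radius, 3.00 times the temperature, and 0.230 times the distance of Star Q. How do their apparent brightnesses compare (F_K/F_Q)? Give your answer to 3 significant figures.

9.57×10^3

L_K/L_Q = (R_K/R_Q)²(T_K/T_Q)⁴ = (2.50)² × (3.00)⁴ = 506.2.
F_K/F_Q = (L_K/L_Q)/(d_K/d_Q)² = 506.2 / (0.230)² = 9570.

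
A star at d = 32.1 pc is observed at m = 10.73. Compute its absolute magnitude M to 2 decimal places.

M = m − 5 log₁₀(d/10 pc) = 10.73 − 5 log₁₀(32.1/10)
  = 10.73 − 5 × 0.507 = 10.73 − 2.53 = 8.20.

8.20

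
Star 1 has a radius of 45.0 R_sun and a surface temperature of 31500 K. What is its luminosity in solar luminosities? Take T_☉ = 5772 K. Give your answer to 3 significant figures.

L/L_☉ = (R/R_☉)² (T/T_☉)⁴ = (45.0)² × (31500/5772)⁴
       = 2025 × (5.457)⁴ = 2025 × 887.0 = 1.796×10^6.

1.80×10^6 solar luminosities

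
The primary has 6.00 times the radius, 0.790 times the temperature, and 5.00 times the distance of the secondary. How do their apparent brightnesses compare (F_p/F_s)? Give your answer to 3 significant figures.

0.561

L_p/L_s = (R_p/R_s)²(T_p/T_s)⁴ = (6.00)² × (0.790)⁴ = 14.02.
F_p/F_s = (L_p/L_s)/(d_p/d_s)² = 14.02 / (5.00)² = 0.5609.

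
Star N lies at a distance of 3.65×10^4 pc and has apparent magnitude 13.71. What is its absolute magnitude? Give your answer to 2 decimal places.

-4.10

M = m − 5 log₁₀(d/10 pc) = 13.71 − 5 log₁₀(3.65×10^4/10)
  = 13.71 − 5 × 3.562 = 13.71 − 17.81 = -4.10.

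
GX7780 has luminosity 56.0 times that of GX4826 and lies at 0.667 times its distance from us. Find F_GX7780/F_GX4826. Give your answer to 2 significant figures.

F = L/(4πd²), so F_GX7780/F_GX4826 = (L_GX7780/L_GX4826) / (d_GX7780/d_GX4826)²
= 56.0 / (0.667)² = 56.0 / 0.4449 = 125.9.

1.3×10^2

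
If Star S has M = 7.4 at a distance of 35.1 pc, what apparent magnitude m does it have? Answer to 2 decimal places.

m = M + 5 log₁₀(d/10 pc) = 7.4 + 5 log₁₀(35.1/10)
  = 7.4 + 5 × 0.545 = 7.4 + 2.73 = 10.13.

10.13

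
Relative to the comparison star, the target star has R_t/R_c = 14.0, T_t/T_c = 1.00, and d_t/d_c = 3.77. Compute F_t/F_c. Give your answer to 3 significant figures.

L_t/L_c = (R_t/R_c)²(T_t/T_c)⁴ = (14.0)² × (1.00)⁴ = 196.0.
F_t/F_c = (L_t/L_c)/(d_t/d_c)² = 196.0 / (3.77)² = 13.79.

13.8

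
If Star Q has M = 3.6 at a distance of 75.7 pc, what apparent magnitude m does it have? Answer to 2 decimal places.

8.00

m = M + 5 log₁₀(d/10 pc) = 3.6 + 5 log₁₀(75.7/10)
  = 3.6 + 5 × 0.879 = 3.6 + 4.40 = 8.00.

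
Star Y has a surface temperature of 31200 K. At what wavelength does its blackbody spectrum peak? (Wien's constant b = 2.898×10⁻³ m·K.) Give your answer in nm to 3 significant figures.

λ_max = b/T = 2.898×10⁻³ / 31200 = 9.29×10^-8 m = 92.88 nm.

92.9 nm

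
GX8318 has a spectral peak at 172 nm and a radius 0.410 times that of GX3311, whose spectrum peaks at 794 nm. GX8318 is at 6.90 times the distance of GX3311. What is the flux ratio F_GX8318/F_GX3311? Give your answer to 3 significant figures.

1.60

Wien's law: T_GX8318/T_GX3311 = λ_GX3311/λ_GX8318 = 794/172 = 4.616.
L_GX8318/L_GX3311 = (R_GX8318/R_GX3311)²(T_GX8318/T_GX3311)⁴ = (0.410)²(4.616)⁴ = 76.34.
F_GX8318/F_GX3311 = (L_GX8318/L_GX3311)/(d_GX8318/d_GX3311)² = 76.34/(6.90)² = 1.603.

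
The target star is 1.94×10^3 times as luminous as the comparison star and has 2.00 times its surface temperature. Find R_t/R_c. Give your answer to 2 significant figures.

L ∝ R²T⁴ gives R ∝ √L / T², so
R_t/R_c = √(1.94×10^3) / (2.00)² = 44.05 / 4.000 = 11.01.

11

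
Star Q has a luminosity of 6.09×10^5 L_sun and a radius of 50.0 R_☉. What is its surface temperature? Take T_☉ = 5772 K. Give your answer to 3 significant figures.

T/T_☉ = (L/L_☉)^(1/4) / (R/R_☉)^(1/2)
T = 5772 × (6.09×10^5)^(1/4) / √(50.0) = 5772 × 27.94 / 7.071 = 2.280×10^4 K.

2.28×10^4 K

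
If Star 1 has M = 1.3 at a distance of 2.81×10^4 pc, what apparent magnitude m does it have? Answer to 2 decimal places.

18.54

m = M + 5 log₁₀(d/10 pc) = 1.3 + 5 log₁₀(2.81×10^4/10)
  = 1.3 + 5 × 3.449 = 1.3 + 17.24 = 18.54.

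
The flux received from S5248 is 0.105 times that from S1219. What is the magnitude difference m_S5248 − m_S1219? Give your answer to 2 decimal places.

2.45

m_S5248 − m_S1219 = −2.5 log₁₀(F_S5248/F_S1219) = −2.5 log₁₀(0.105) = −2.5 × (-0.979) = 2.447.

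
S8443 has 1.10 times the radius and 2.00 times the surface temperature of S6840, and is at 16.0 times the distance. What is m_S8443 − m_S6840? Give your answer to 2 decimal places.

2.80

L_S8443/L_S6840 = (1.10)²(2.00)⁴ = 19.36.
F_S8443/F_S6840 = (L_S8443/L_S6840)/(d_S8443/d_S6840)² = 19.36/256.0 = 0.07563.
m_S8443 − m_S6840 = −2.5 log₁₀(0.07563) = 2.80.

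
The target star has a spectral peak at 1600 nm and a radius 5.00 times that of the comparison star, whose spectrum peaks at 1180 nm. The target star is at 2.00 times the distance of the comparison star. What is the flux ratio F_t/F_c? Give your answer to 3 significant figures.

Wien's law: T_t/T_c = λ_c/λ_t = 1180/1600 = 0.7375.
L_t/L_c = (R_t/R_c)²(T_t/T_c)⁴ = (5.00)²(0.7375)⁴ = 7.396.
F_t/F_c = (L_t/L_c)/(d_t/d_c)² = 7.396/(2.00)² = 1.849.

1.85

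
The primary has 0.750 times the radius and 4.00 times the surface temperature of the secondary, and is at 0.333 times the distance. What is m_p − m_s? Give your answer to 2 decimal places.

-7.78

L_p/L_s = (0.750)²(4.00)⁴ = 144.0.
F_p/F_s = (L_p/L_s)/(d_p/d_s)² = 144.0/0.1109 = 1299.
m_p − m_s = −2.5 log₁₀(1299) = -7.78.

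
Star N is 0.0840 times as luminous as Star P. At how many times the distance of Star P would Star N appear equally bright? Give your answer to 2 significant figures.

Equal flux requires L_N/d_N² = L_P/d_P², so d_N/d_P = √(L_N/L_P)
= √(0.0840) = 0.2898.

0.29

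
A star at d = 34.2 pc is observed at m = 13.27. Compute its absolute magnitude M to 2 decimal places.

10.60

M = m − 5 log₁₀(d/10 pc) = 13.27 − 5 log₁₀(34.2/10)
  = 13.27 − 5 × 0.534 = 13.27 − 2.67 = 10.60.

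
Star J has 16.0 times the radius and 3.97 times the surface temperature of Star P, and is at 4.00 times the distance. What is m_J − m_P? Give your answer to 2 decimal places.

L_J/L_P = (16.0)²(3.97)⁴ = 6.359×10^4.
F_J/F_P = (L_J/L_P)/(d_J/d_P)² = 6.359×10^4/16.00 = 3974.
m_J − m_P = −2.5 log₁₀(3974) = -9.00.

-9.00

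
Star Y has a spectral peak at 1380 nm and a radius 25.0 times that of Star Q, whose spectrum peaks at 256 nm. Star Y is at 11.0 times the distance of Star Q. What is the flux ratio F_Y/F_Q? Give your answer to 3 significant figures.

0.00612

Wien's law: T_Y/T_Q = λ_Q/λ_Y = 256/1380 = 0.1855.
L_Y/L_Q = (R_Y/R_Q)²(T_Y/T_Q)⁴ = (25.0)²(0.1855)⁴ = 0.7402.
F_Y/F_Q = (L_Y/L_Q)/(d_Y/d_Q)² = 0.7402/(11.0)² = 0.006117.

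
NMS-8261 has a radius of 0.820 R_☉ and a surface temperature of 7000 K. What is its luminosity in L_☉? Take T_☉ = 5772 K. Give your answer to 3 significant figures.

1.45 L_☉

L/L_☉ = (R/R_☉)² (T/T_☉)⁴ = (0.820)² × (7000/5772)⁴
       = 0.6724 × (1.213)⁴ = 0.6724 × 2.163 = 1.455.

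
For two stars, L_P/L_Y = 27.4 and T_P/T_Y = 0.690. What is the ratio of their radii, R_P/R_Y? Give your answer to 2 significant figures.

L ∝ R²T⁴ gives R ∝ √L / T², so
R_P/R_Y = √(27.4) / (0.690)² = 5.235 / 0.4761 = 10.99.

11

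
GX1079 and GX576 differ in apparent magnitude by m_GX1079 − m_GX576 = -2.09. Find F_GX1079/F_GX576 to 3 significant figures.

F_GX1079/F_GX576 = 10^(−(m_GX1079 − m_GX576)/2.5) = 10^(2.09/2.5) = 10^0.836 = 6.855.

6.85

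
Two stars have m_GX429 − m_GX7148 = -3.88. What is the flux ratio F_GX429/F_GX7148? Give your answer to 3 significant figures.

35.6

F_GX429/F_GX7148 = 10^(−(m_GX429 − m_GX7148)/2.5) = 10^(3.88/2.5) = 10^1.552 = 35.65.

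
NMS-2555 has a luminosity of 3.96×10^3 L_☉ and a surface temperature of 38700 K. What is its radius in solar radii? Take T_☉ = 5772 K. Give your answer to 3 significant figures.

1.40 solar radii

R/R_☉ = √(L/L_☉) / (T/T_☉)² = √(3.96×10^3) / (6.705)²
       = 62.93 / 44.95 = 1.400.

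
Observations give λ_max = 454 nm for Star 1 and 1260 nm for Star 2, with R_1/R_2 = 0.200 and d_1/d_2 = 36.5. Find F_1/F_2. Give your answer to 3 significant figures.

0.00178

Wien's law: T_1/T_2 = λ_2/λ_1 = 1260/454 = 2.775.
L_1/L_2 = (R_1/R_2)²(T_1/T_2)⁴ = (0.200)²(2.775)⁴ = 2.373.
F_1/F_2 = (L_1/L_2)/(d_1/d_2)² = 2.373/(36.5)² = 0.001781.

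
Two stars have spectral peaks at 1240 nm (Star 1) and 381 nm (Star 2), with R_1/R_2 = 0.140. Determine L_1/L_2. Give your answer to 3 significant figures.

1.75×10^-4

Wien's law gives T ∝ 1/λ_max, so T_1/T_2 = λ_2/λ_1 = 381/1240 = 0.3073.
Then L ∝ R²T⁴ gives L_1/L_2 = (0.140)² × (0.3073)⁴ = 0.01960 × 0.008913 = 1.747×10^-4.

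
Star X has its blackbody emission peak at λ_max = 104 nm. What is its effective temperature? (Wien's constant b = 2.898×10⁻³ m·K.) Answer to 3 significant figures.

T = b/λ_max = 2.898×10⁻³ / (104×10⁻⁹) = 2.787×10^4 K.

2.79×10^4 K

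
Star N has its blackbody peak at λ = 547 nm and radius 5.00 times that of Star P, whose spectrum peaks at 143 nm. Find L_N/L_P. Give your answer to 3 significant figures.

Wien's law gives T ∝ 1/λ_max, so T_N/T_P = λ_P/λ_N = 143/547 = 0.2614.
Then L ∝ R²T⁴ gives L_N/L_P = (5.00)² × (0.2614)⁴ = 25.00 × 0.004671 = 0.1168.

0.117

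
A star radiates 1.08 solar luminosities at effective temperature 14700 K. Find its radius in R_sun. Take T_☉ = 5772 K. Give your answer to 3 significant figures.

R/R_☉ = √(L/L_☉) / (T/T_☉)² = √(1.08) / (2.547)²
       = 1.039 / 6.486 = 0.1602.

0.160 R_sun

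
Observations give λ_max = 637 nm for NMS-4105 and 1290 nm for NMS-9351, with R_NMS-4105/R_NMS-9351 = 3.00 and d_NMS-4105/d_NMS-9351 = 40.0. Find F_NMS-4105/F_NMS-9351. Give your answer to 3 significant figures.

Wien's law: T_NMS-4105/T_NMS-9351 = λ_NMS-9351/λ_NMS-4105 = 1290/637 = 2.025.
L_NMS-4105/L_NMS-9351 = (R_NMS-4105/R_NMS-9351)²(T_NMS-4105/T_NMS-9351)⁴ = (3.00)²(2.025)⁴ = 151.4.
F_NMS-4105/F_NMS-9351 = (L_NMS-4105/L_NMS-9351)/(d_NMS-4105/d_NMS-9351)² = 151.4/(40.0)² = 0.09461.

0.0946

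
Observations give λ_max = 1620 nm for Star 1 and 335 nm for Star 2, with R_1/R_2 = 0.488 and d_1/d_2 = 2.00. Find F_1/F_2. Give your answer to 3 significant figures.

Wien's law: T_1/T_2 = λ_2/λ_1 = 335/1620 = 0.2068.
L_1/L_2 = (R_1/R_2)²(T_1/T_2)⁴ = (0.488)²(0.2068)⁴ = 4.355×10^-4.
F_1/F_2 = (L_1/L_2)/(d_1/d_2)² = 4.355×10^-4/(2.00)² = 1.089×10^-4.

1.09×10^-4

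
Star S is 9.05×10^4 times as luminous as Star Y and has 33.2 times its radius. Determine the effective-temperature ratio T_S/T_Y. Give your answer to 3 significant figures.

L ∝ R²T⁴ gives T ∝ (L/R²)^(1/4), so
T_S/T_Y = (9.05×10^4 / 33.2²)^(1/4) = (82.11)^(1/4) = 3.010.

3.01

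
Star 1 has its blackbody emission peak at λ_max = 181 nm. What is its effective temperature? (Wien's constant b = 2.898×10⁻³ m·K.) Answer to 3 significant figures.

T = b/λ_max = 2.898×10⁻³ / (181×10⁻⁹) = 1.601×10^4 K.

1.60×10^4 K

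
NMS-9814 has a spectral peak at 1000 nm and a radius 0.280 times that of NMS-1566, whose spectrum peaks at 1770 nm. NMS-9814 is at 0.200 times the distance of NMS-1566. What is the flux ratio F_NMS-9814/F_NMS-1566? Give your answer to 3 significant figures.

19.2

Wien's law: T_NMS-9814/T_NMS-1566 = λ_NMS-1566/λ_NMS-9814 = 1770/1000 = 1.770.
L_NMS-9814/L_NMS-1566 = (R_NMS-9814/R_NMS-1566)²(T_NMS-9814/T_NMS-1566)⁴ = (0.280)²(1.770)⁴ = 0.7695.
F_NMS-9814/F_NMS-1566 = (L_NMS-9814/L_NMS-1566)/(d_NMS-9814/d_NMS-1566)² = 0.7695/(0.200)² = 19.24.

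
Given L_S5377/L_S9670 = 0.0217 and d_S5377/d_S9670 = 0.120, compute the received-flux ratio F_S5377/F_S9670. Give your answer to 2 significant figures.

1.5

F = L/(4πd²), so F_S5377/F_S9670 = (L_S5377/L_S9670) / (d_S5377/d_S9670)²
= 0.0217 / (0.120)² = 0.0217 / 0.01440 = 1.507.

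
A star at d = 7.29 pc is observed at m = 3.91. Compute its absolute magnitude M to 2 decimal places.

4.60

M = m − 5 log₁₀(d/10 pc) = 3.91 − 5 log₁₀(7.29/10)
  = 3.91 − 5 × -0.137 = 3.91 − -0.69 = 4.60.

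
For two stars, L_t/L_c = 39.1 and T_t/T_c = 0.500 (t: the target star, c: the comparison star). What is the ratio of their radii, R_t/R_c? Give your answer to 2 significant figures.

25

L ∝ R²T⁴ gives R ∝ √L / T², so
R_t/R_c = √(39.1) / (0.500)² = 6.253 / 0.2500 = 25.01.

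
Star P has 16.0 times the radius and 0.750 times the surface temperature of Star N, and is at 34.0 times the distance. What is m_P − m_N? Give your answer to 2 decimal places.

L_P/L_N = (16.0)²(0.750)⁴ = 81.00.
F_P/F_N = (L_P/L_N)/(d_P/d_N)² = 81.00/1156 = 0.07007.
m_P − m_N = −2.5 log₁₀(0.07007) = 2.89.

2.89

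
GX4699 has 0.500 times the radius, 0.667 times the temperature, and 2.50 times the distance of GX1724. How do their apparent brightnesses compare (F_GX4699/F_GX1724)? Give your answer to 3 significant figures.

L_GX4699/L_GX1724 = (R_GX4699/R_GX1724)²(T_GX4699/T_GX1724)⁴ = (0.500)² × (0.667)⁴ = 0.04948.
F_GX4699/F_GX1724 = (L_GX4699/L_GX1724)/(d_GX4699/d_GX1724)² = 0.04948 / (2.50)² = 0.007917.

0.00792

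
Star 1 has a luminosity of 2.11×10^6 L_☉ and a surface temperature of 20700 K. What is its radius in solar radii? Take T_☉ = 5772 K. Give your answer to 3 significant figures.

R/R_☉ = √(L/L_☉) / (T/T_☉)² = √(2.11×10^6) / (3.586)²
       = 1453 / 12.86 = 112.9.

113 solar radii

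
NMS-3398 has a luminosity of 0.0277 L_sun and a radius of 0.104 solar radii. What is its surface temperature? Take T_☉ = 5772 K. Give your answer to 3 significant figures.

7.30×10^3 K

T/T_☉ = (L/L_☉)^(1/4) / (R/R_☉)^(1/2)
T = 5772 × (0.0277)^(1/4) / √(0.104) = 5772 × 0.4080 / 0.3225 = 7302 K.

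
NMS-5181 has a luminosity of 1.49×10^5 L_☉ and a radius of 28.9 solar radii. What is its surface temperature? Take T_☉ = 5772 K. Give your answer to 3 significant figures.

T/T_☉ = (L/L_☉)^(1/4) / (R/R_☉)^(1/2)
T = 5772 × (1.49×10^5)^(1/4) / √(28.9) = 5772 × 19.65 / 5.376 = 2.109×10^4 K.

2.11×10^4 K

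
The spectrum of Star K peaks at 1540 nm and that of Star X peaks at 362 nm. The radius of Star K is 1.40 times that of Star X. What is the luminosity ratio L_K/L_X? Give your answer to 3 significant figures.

Wien's law gives T ∝ 1/λ_max, so T_K/T_X = λ_X/λ_K = 362/1540 = 0.2351.
Then L ∝ R²T⁴ gives L_K/L_X = (1.40)² × (0.2351)⁴ = 1.960 × 0.003053 = 0.005984.

0.00598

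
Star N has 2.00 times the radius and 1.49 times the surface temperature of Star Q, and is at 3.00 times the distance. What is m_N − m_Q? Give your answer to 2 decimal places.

L_N/L_Q = (2.00)²(1.49)⁴ = 19.72.
F_N/F_Q = (L_N/L_Q)/(d_N/d_Q)² = 19.72/9.000 = 2.191.
m_N − m_Q = −2.5 log₁₀(2.191) = -0.85.

-0.85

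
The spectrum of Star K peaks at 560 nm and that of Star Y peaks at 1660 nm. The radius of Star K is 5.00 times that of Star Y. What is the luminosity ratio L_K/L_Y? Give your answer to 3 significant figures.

1.93×10^3

Wien's law gives T ∝ 1/λ_max, so T_K/T_Y = λ_Y/λ_K = 1660/560 = 2.964.
Then L ∝ R²T⁴ gives L_K/L_Y = (5.00)² × (2.964)⁴ = 25.00 × 77.21 = 1930.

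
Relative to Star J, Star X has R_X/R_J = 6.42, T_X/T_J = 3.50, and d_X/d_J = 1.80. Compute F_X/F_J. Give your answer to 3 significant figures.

L_X/L_J = (R_X/R_J)²(T_X/T_J)⁴ = (6.42)² × (3.50)⁴ = 6185.
F_X/F_J = (L_X/L_J)/(d_X/d_J)² = 6185 / (1.80)² = 1909.

1.91×10^3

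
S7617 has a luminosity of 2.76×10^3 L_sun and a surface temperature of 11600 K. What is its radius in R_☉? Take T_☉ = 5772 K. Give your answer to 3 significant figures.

13.0 R_☉

R/R_☉ = √(L/L_☉) / (T/T_☉)² = √(2.76×10^3) / (2.010)²
       = 52.54 / 4.039 = 13.01.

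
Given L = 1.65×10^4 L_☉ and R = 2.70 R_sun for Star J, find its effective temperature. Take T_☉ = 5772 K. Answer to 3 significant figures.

T/T_☉ = (L/L_☉)^(1/4) / (R/R_☉)^(1/2)
T = 5772 × (1.65×10^4)^(1/4) / √(2.70) = 5772 × 11.33 / 1.643 = 3.981×10^4 K.

3.98×10^4 K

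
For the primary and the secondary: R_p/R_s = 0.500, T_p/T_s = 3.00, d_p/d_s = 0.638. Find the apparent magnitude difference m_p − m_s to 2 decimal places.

-4.24

L_p/L_s = (0.500)²(3.00)⁴ = 20.25.
F_p/F_s = (L_p/L_s)/(d_p/d_s)² = 20.25/0.4070 = 49.75.
m_p − m_s = −2.5 log₁₀(49.75) = -4.24.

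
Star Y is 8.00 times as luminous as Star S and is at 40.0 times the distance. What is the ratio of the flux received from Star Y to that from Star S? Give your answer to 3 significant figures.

F = L/(4πd²), so F_Y/F_S = (L_Y/L_S) / (d_Y/d_S)²
= 8.00 / (40.0)² = 8.00 / 1600 = 0.005000.

0.00500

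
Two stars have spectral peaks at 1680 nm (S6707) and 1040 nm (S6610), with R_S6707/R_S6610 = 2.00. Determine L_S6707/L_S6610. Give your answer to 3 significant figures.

0.587

Wien's law gives T ∝ 1/λ_max, so T_S6707/T_S6610 = λ_S6610/λ_S6707 = 1040/1680 = 0.6190.
Then L ∝ R²T⁴ gives L_S6707/L_S6610 = (2.00)² × (0.6190)⁴ = 4.000 × 0.1469 = 0.5874.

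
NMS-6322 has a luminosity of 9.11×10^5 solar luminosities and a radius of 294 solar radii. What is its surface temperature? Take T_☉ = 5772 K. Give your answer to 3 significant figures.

T/T_☉ = (L/L_☉)^(1/4) / (R/R_☉)^(1/2)
T = 5772 × (9.11×10^5)^(1/4) / √(294) = 5772 × 30.89 / 17.15 = 1.040×10^4 K.

1.04×10^4 K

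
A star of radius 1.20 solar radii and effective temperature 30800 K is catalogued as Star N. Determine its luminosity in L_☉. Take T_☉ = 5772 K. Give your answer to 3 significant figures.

1.17×10^3 L_☉

L/L_☉ = (R/R_☉)² (T/T_☉)⁴ = (1.20)² × (30800/5772)⁴
       = 1.440 × (5.336)⁴ = 1.440 × 810.8 = 1168.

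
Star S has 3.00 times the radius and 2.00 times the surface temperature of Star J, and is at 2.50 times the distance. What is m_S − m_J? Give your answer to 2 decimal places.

-3.41

L_S/L_J = (3.00)²(2.00)⁴ = 144.0.
F_S/F_J = (L_S/L_J)/(d_S/d_J)² = 144.0/6.250 = 23.04.
m_S − m_J = −2.5 log₁₀(23.04) = -3.41.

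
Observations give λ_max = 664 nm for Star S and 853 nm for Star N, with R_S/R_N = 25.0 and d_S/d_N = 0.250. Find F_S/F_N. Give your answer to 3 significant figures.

Wien's law: T_S/T_N = λ_N/λ_S = 853/664 = 1.285.
L_S/L_N = (R_S/R_N)²(T_S/T_N)⁴ = (25.0)²(1.285)⁴ = 1702.
F_S/F_N = (L_S/L_N)/(d_S/d_N)² = 1702/(0.250)² = 2.723×10^4.

2.72×10^4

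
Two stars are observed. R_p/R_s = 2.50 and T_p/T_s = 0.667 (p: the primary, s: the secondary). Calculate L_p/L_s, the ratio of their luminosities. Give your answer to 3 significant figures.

1.24

From the Stefan–Boltzmann law, L ∝ R²T⁴, so
L_p/L_s = (R_p/R_s)² (T_p/T_s)⁴ = (2.50)² × (0.667)⁴ = 6.250 × 0.1979 = 1.237.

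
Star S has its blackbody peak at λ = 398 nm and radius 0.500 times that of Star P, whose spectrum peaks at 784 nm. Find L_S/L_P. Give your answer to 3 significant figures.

Wien's law gives T ∝ 1/λ_max, so T_S/T_P = λ_P/λ_S = 784/398 = 1.970.
Then L ∝ R²T⁴ gives L_S/L_P = (0.500)² × (1.970)⁴ = 0.2500 × 15.06 = 3.764.

3.76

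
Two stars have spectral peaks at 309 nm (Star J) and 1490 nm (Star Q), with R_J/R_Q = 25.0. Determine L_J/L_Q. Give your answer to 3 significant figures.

3.38×10^5

Wien's law gives T ∝ 1/λ_max, so T_J/T_Q = λ_Q/λ_J = 1490/309 = 4.822.
Then L ∝ R²T⁴ gives L_J/L_Q = (25.0)² × (4.822)⁴ = 625.0 × 540.6 = 3.379×10^5.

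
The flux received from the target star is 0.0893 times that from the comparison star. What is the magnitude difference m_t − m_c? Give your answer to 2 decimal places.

2.62

m_t − m_c = −2.5 log₁₀(F_t/F_c) = −2.5 log₁₀(0.0893) = −2.5 × (-1.049) = 2.623.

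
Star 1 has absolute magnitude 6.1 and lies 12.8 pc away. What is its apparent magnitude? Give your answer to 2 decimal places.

m = M + 5 log₁₀(d/10 pc) = 6.1 + 5 log₁₀(12.8/10)
  = 6.1 + 5 × 0.107 = 6.1 + 0.54 = 6.64.

6.64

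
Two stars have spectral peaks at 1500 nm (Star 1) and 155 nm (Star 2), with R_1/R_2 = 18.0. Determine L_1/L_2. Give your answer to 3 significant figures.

0.0369

Wien's law gives T ∝ 1/λ_max, so T_1/T_2 = λ_2/λ_1 = 155/1500 = 0.1033.
Then L ∝ R²T⁴ gives L_1/L_2 = (18.0)² × (0.1033)⁴ = 324.0 × 1.140×10^-4 = 0.03694.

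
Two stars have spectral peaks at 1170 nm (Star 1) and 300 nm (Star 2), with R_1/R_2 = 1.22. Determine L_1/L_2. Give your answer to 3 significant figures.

0.00643

Wien's law gives T ∝ 1/λ_max, so T_1/T_2 = λ_2/λ_1 = 300/1170 = 0.2564.
Then L ∝ R²T⁴ gives L_1/L_2 = (1.22)² × (0.2564)⁴ = 1.488 × 0.004323 = 0.006434.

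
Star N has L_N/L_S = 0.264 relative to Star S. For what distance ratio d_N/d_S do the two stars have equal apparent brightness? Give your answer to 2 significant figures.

0.51

Equal flux requires L_N/d_N² = L_S/d_S², so d_N/d_S = √(L_N/L_S)
= √(0.264) = 0.5138.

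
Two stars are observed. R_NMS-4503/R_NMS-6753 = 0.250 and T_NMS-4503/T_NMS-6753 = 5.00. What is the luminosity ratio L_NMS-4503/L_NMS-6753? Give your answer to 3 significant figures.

39.1

From the Stefan–Boltzmann law, L ∝ R²T⁴, so
L_NMS-4503/L_NMS-6753 = (R_NMS-4503/R_NMS-6753)² (T_NMS-4503/T_NMS-6753)⁴ = (0.250)² × (5.00)⁴ = 0.06250 × 625.0 = 39.06.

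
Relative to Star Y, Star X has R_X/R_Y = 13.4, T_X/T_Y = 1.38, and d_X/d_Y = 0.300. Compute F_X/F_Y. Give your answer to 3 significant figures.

L_X/L_Y = (R_X/R_Y)²(T_X/T_Y)⁴ = (13.4)² × (1.38)⁴ = 651.2.
F_X/F_Y = (L_X/L_Y)/(d_X/d_Y)² = 651.2 / (0.300)² = 7236.

7.24×10^3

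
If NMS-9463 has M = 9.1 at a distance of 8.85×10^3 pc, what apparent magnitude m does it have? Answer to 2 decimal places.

23.83

m = M + 5 log₁₀(d/10 pc) = 9.1 + 5 log₁₀(8.85×10^3/10)
  = 9.1 + 5 × 2.947 = 9.1 + 14.73 = 23.83.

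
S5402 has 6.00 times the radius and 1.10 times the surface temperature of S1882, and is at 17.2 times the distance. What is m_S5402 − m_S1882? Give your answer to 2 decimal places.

L_S5402/L_S1882 = (6.00)²(1.10)⁴ = 52.71.
F_S5402/F_S1882 = (L_S5402/L_S1882)/(d_S5402/d_S1882)² = 52.71/295.8 = 0.1782.
m_S5402 − m_S1882 = −2.5 log₁₀(0.1782) = 1.87.

1.87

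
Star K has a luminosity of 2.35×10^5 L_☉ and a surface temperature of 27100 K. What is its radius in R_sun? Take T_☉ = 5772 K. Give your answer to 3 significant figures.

R/R_☉ = √(L/L_☉) / (T/T_☉)² = √(2.35×10^5) / (4.695)²
       = 484.8 / 22.04 = 21.99.

22.0 R_sun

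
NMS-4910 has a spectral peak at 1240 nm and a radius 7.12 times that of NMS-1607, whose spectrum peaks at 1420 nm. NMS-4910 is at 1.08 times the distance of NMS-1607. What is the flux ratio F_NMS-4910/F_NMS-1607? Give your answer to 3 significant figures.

Wien's law: T_NMS-4910/T_NMS-1607 = λ_NMS-1607/λ_NMS-4910 = 1420/1240 = 1.145.
L_NMS-4910/L_NMS-1607 = (R_NMS-4910/R_NMS-1607)²(T_NMS-4910/T_NMS-1607)⁴ = (7.12)²(1.145)⁴ = 87.18.
F_NMS-4910/F_NMS-1607 = (L_NMS-4910/L_NMS-1607)/(d_NMS-4910/d_NMS-1607)² = 87.18/(1.08)² = 74.74.

74.7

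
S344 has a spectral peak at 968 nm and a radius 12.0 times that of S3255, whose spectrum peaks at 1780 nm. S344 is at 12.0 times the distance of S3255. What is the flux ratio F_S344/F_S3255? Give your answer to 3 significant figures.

11.4

Wien's law: T_S344/T_S3255 = λ_S3255/λ_S344 = 1780/968 = 1.839.
L_S344/L_S3255 = (R_S344/R_S3255)²(T_S344/T_S3255)⁴ = (12.0)²(1.839)⁴ = 1646.
F_S344/F_S3255 = (L_S344/L_S3255)/(d_S344/d_S3255)² = 1646/(12.0)² = 11.43.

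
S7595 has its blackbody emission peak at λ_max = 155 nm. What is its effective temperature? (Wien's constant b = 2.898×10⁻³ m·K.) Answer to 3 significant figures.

1.87×10^4 K

T = b/λ_max = 2.898×10⁻³ / (155×10⁻⁹) = 1.870×10^4 K.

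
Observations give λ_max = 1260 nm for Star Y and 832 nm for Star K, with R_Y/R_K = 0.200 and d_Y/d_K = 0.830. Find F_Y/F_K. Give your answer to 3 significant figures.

Wien's law: T_Y/T_K = λ_K/λ_Y = 832/1260 = 0.6603.
L_Y/L_K = (R_Y/R_K)²(T_Y/T_K)⁴ = (0.200)²(0.6603)⁴ = 0.007605.
F_Y/F_K = (L_Y/L_K)/(d_Y/d_K)² = 0.007605/(0.830)² = 0.01104.

0.0110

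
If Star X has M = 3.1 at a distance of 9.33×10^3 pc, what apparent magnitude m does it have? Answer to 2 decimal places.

m = M + 5 log₁₀(d/10 pc) = 3.1 + 5 log₁₀(9.33×10^3/10)
  = 3.1 + 5 × 2.970 = 3.1 + 14.85 = 17.95.

17.95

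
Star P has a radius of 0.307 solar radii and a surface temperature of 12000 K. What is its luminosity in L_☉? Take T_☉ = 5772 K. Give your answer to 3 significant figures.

L/L_☉ = (R/R_☉)² (T/T_☉)⁴ = (0.307)² × (12000/5772)⁴
       = 0.09425 × (2.079)⁴ = 0.09425 × 18.68 = 1.761.

1.76 L_☉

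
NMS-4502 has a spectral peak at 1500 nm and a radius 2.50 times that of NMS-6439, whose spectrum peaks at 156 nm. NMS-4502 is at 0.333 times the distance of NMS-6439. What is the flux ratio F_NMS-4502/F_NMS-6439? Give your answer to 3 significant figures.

Wien's law: T_NMS-4502/T_NMS-6439 = λ_NMS-6439/λ_NMS-4502 = 156/1500 = 0.1040.
L_NMS-4502/L_NMS-6439 = (R_NMS-4502/R_NMS-6439)²(T_NMS-4502/T_NMS-6439)⁴ = (2.50)²(0.1040)⁴ = 7.312×10^-4.
F_NMS-4502/F_NMS-6439 = (L_NMS-4502/L_NMS-6439)/(d_NMS-4502/d_NMS-6439)² = 7.312×10^-4/(0.333)² = 0.006594.

0.00659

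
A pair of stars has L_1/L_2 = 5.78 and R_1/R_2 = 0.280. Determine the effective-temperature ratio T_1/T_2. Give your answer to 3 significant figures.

2.93

L ∝ R²T⁴ gives T ∝ (L/R²)^(1/4), so
T_1/T_2 = (5.78 / 0.280²)^(1/4) = (73.72)^(1/4) = 2.930.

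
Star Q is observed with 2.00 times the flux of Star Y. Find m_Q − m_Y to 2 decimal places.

m_Q − m_Y = −2.5 log₁₀(F_Q/F_Y) = −2.5 log₁₀(2.00) = −2.5 × (0.301) = -0.753.

-0.75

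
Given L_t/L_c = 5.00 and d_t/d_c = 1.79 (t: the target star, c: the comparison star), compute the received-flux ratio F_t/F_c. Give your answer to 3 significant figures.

1.56

F = L/(4πd²), so F_t/F_c = (L_t/L_c) / (d_t/d_c)²
= 5.00 / (1.79)² = 5.00 / 3.204 = 1.561.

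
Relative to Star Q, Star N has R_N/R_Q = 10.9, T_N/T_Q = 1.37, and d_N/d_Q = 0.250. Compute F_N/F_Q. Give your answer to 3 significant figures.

L_N/L_Q = (R_N/R_Q)²(T_N/T_Q)⁴ = (10.9)² × (1.37)⁴ = 418.5.
F_N/F_Q = (L_N/L_Q)/(d_N/d_Q)² = 418.5 / (0.250)² = 6697.

6.70×10^3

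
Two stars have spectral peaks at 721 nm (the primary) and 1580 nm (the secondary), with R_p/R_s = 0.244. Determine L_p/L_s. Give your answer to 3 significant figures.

1.37

Wien's law gives T ∝ 1/λ_max, so T_p/T_s = λ_s/λ_p = 1580/721 = 2.191.
Then L ∝ R²T⁴ gives L_p/L_s = (0.244)² × (2.191)⁴ = 0.05954 × 23.06 = 1.373.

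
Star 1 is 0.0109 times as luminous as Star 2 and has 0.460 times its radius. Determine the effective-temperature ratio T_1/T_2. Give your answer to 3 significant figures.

0.476

L ∝ R²T⁴ gives T ∝ (L/R²)^(1/4), so
T_1/T_2 = (0.0109 / 0.460²)^(1/4) = (0.05151)^(1/4) = 0.4764.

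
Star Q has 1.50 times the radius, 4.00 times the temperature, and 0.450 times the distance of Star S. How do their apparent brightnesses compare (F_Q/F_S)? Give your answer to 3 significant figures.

2.84×10^3

L_Q/L_S = (R_Q/R_S)²(T_Q/T_S)⁴ = (1.50)² × (4.00)⁴ = 576.0.
F_Q/F_S = (L_Q/L_S)/(d_Q/d_S)² = 576.0 / (0.450)² = 2844.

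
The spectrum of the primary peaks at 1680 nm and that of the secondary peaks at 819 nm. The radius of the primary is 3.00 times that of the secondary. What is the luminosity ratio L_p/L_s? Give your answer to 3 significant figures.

Wien's law gives T ∝ 1/λ_max, so T_p/T_s = λ_s/λ_p = 819/1680 = 0.4875.
Then L ∝ R²T⁴ gives L_p/L_s = (3.00)² × (0.4875)⁴ = 9.000 × 0.05648 = 0.5083.

0.508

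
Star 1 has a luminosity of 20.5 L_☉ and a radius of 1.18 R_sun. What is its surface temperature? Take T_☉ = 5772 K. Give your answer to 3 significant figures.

T/T_☉ = (L/L_☉)^(1/4) / (R/R_☉)^(1/2)
T = 5772 × (20.5)^(1/4) / √(1.18) = 5772 × 2.128 / 1.086 = 1.131×10^4 K.

1.13×10^4 K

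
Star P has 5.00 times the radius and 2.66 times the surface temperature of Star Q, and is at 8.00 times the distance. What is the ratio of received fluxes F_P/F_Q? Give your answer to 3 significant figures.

L_P/L_Q = (R_P/R_Q)²(T_P/T_Q)⁴ = (5.00)² × (2.66)⁴ = 1252.
F_P/F_Q = (L_P/L_Q)/(d_P/d_Q)² = 1252 / (8.00)² = 19.56.

19.6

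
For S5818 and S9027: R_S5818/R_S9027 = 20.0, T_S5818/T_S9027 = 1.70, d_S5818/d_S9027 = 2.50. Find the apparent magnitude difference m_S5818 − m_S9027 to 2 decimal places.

-6.82

L_S5818/L_S9027 = (20.0)²(1.70)⁴ = 3341.
F_S5818/F_S9027 = (L_S5818/L_S9027)/(d_S5818/d_S9027)² = 3341/6.250 = 534.5.
m_S5818 − m_S9027 = −2.5 log₁₀(534.5) = -6.82.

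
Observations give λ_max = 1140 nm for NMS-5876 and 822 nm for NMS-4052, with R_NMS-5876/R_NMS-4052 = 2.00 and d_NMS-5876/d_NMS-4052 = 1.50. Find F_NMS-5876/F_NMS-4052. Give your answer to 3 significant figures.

0.481

Wien's law: T_NMS-5876/T_NMS-4052 = λ_NMS-4052/λ_NMS-5876 = 822/1140 = 0.7211.
L_NMS-5876/L_NMS-4052 = (R_NMS-5876/R_NMS-4052)²(T_NMS-5876/T_NMS-4052)⁴ = (2.00)²(0.7211)⁴ = 1.081.
F_NMS-5876/F_NMS-4052 = (L_NMS-5876/L_NMS-4052)/(d_NMS-5876/d_NMS-4052)² = 1.081/(1.50)² = 0.4806.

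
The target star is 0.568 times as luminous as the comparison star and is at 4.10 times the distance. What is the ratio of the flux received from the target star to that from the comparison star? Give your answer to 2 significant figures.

F = L/(4πd²), so F_t/F_c = (L_t/L_c) / (d_t/d_c)²
= 0.568 / (4.10)² = 0.568 / 16.81 = 0.03379.

0.034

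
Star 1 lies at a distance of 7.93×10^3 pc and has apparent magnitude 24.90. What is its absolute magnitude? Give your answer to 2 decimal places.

10.40

M = m − 5 log₁₀(d/10 pc) = 24.90 − 5 log₁₀(7.93×10^3/10)
  = 24.90 − 5 × 2.899 = 24.90 − 14.50 = 10.40.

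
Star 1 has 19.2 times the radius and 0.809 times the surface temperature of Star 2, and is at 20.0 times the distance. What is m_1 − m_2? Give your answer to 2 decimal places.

1.01

L_1/L_2 = (19.2)²(0.809)⁴ = 157.9.
F_1/F_2 = (L_1/L_2)/(d_1/d_2)² = 157.9/400.0 = 0.3948.
m_1 − m_2 = −2.5 log₁₀(0.3948) = 1.01.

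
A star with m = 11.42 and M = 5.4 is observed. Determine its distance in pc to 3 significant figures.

160 pc

m − M = 5 log₁₀(d/10 pc)
11.42 − (5.4) = 6.02 = 5 log₁₀(d/10)
d = 10 × 10^(6.02/5) = 10 × 10^1.204 = 160.0 pc.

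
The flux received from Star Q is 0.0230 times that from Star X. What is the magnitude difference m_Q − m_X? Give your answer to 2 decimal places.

m_Q − m_X = −2.5 log₁₀(F_Q/F_X) = −2.5 log₁₀(0.0230) = −2.5 × (-1.638) = 4.096.

4.10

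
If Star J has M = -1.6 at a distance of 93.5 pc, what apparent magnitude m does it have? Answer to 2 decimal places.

m = M + 5 log₁₀(d/10 pc) = -1.6 + 5 log₁₀(93.5/10)
  = -1.6 + 5 × 0.971 = -1.6 + 4.85 = 3.25.

3.25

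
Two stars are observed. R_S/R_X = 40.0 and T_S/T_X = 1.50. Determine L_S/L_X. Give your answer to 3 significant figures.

8.10×10^3

From the Stefan–Boltzmann law, L ∝ R²T⁴, so
L_S/L_X = (R_S/R_X)² (T_S/T_X)⁴ = (40.0)² × (1.50)⁴ = 1600 × 5.062 = 8100.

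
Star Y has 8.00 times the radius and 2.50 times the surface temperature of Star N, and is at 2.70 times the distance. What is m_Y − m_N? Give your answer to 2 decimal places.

L_Y/L_N = (8.00)²(2.50)⁴ = 2500.
F_Y/F_N = (L_Y/L_N)/(d_Y/d_N)² = 2500/7.290 = 342.9.
m_Y − m_N = −2.5 log₁₀(342.9) = -6.34.

-6.34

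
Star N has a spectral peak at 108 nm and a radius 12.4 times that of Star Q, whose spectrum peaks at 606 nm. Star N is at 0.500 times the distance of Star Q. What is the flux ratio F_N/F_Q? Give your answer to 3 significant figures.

6.10×10^5

Wien's law: T_N/T_Q = λ_Q/λ_N = 606/108 = 5.611.
L_N/L_Q = (R_N/R_Q)²(T_N/T_Q)⁴ = (12.4)²(5.611)⁴ = 1.524×10^5.
F_N/F_Q = (L_N/L_Q)/(d_N/d_Q)² = 1.524×10^5/(0.500)² = 6.097×10^5.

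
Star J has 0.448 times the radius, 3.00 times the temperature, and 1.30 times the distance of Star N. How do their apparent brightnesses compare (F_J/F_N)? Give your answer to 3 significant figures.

9.62

L_J/L_N = (R_J/R_N)²(T_J/T_N)⁴ = (0.448)² × (3.00)⁴ = 16.26.
F_J/F_N = (L_J/L_N)/(d_J/d_N)² = 16.26 / (1.30)² = 9.620.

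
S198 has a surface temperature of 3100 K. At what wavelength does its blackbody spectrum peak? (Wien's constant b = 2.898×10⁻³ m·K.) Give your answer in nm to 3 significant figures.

λ_max = b/T = 2.898×10⁻³ / 3100 = 9.35×10^-7 m = 934.8 nm.

935 nm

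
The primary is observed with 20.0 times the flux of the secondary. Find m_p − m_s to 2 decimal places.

-3.25

m_p − m_s = −2.5 log₁₀(F_p/F_s) = −2.5 log₁₀(20.0) = −2.5 × (1.301) = -3.253.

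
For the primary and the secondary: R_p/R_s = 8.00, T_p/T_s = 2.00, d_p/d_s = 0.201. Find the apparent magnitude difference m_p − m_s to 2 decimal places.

L_p/L_s = (8.00)²(2.00)⁴ = 1024.
F_p/F_s = (L_p/L_s)/(d_p/d_s)² = 1024/0.04040 = 2.535×10^4.
m_p − m_s = −2.5 log₁₀(2.535×10^4) = -11.01.

-11.01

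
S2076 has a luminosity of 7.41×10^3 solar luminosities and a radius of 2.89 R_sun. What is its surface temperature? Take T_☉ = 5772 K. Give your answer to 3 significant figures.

T/T_☉ = (L/L_☉)^(1/4) / (R/R_☉)^(1/2)
T = 5772 × (7.41×10^3)^(1/4) / √(2.89) = 5772 × 9.278 / 1.700 = 3.150×10^4 K.

3.15×10^4 K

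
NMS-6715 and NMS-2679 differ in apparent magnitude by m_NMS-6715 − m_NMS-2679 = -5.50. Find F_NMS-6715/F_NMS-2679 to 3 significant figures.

158

F_NMS-6715/F_NMS-2679 = 10^(−(m_NMS-6715 − m_NMS-2679)/2.5) = 10^(5.50/2.5) = 10^2.200 = 158.5.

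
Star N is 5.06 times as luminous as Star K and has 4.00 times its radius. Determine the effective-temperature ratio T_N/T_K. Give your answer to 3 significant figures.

L ∝ R²T⁴ gives T ∝ (L/R²)^(1/4), so
T_N/T_K = (5.06 / 4.00²)^(1/4) = (0.3162)^(1/4) = 0.7499.

0.750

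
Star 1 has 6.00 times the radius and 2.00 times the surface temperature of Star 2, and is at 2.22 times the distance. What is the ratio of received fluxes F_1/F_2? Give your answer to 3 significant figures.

117

L_1/L_2 = (R_1/R_2)²(T_1/T_2)⁴ = (6.00)² × (2.00)⁴ = 576.0.
F_1/F_2 = (L_1/L_2)/(d_1/d_2)² = 576.0 / (2.22)² = 116.9.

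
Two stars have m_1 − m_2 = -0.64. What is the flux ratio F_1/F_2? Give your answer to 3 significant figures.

F_1/F_2 = 10^(−(m_1 − m_2)/2.5) = 10^(0.64/2.5) = 10^0.256 = 1.803.

1.80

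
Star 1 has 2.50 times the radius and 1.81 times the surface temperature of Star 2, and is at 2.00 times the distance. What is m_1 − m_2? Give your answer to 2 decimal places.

-3.06

L_1/L_2 = (2.50)²(1.81)⁴ = 67.08.
F_1/F_2 = (L_1/L_2)/(d_1/d_2)² = 67.08/4.000 = 16.77.
m_1 − m_2 = −2.5 log₁₀(16.77) = -3.06.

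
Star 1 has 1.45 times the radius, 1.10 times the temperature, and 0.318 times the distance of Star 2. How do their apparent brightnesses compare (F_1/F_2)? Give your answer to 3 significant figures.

L_1/L_2 = (R_1/R_2)²(T_1/T_2)⁴ = (1.45)² × (1.10)⁴ = 3.078.
F_1/F_2 = (L_1/L_2)/(d_1/d_2)² = 3.078 / (0.318)² = 30.44.

30.4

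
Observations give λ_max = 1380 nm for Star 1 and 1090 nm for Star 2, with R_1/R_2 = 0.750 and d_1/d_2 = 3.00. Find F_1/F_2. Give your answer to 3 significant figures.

Wien's law: T_1/T_2 = λ_2/λ_1 = 1090/1380 = 0.7899.
L_1/L_2 = (R_1/R_2)²(T_1/T_2)⁴ = (0.750)²(0.7899)⁴ = 0.2189.
F_1/F_2 = (L_1/L_2)/(d_1/d_2)² = 0.2189/(3.00)² = 0.02433.

0.0243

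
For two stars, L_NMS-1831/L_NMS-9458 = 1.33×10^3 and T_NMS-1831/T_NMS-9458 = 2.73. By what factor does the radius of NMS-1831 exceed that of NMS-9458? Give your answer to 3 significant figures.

L ∝ R²T⁴ gives R ∝ √L / T², so
R_NMS-1831/R_NMS-9458 = √(1.33×10^3) / (2.73)² = 36.47 / 7.453 = 4.893.

4.89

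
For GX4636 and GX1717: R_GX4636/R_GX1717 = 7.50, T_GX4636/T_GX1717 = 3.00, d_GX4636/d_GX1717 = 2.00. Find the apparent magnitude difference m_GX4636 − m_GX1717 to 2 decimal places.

-7.64

L_GX4636/L_GX1717 = (7.50)²(3.00)⁴ = 4556.
F_GX4636/F_GX1717 = (L_GX4636/L_GX1717)/(d_GX4636/d_GX1717)² = 4556/4.000 = 1139.
m_GX4636 − m_GX1717 = −2.5 log₁₀(1139) = -7.64.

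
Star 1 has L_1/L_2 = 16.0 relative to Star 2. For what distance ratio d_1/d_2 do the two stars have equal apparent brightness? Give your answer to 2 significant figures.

4.0

Equal flux requires L_1/d_1² = L_2/d_2², so d_1/d_2 = √(L_1/L_2)
= √(16.0) = 4.000.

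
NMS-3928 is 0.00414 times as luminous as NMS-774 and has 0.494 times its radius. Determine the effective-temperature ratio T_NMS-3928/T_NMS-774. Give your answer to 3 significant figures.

0.361

L ∝ R²T⁴ gives T ∝ (L/R²)^(1/4), so
T_NMS-3928/T_NMS-774 = (0.00414 / 0.494²)^(1/4) = (0.01696)^(1/4) = 0.3609.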